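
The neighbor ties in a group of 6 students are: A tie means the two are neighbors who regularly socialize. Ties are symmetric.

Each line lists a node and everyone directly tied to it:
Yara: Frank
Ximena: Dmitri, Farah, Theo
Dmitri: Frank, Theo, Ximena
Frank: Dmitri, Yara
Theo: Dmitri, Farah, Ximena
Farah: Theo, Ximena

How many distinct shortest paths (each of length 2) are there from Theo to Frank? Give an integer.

The shortest distance is 2, and the only length-2 path is Theo–Dmitri–Frank. So there is exactly 1 shortest path.

1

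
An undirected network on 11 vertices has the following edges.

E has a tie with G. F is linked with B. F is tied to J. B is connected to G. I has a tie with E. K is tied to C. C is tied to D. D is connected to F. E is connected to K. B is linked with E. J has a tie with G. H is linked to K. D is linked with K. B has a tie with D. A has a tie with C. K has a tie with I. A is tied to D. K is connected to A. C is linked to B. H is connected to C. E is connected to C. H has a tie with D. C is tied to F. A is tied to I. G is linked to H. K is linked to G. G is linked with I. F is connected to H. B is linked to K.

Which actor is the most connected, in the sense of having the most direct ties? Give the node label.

K

Degrees — A:4, B:6, C:7, D:6, E:5, F:5, G:6, H:5, I:4, J:2, K:8.
The maximum is 8, attained only by K.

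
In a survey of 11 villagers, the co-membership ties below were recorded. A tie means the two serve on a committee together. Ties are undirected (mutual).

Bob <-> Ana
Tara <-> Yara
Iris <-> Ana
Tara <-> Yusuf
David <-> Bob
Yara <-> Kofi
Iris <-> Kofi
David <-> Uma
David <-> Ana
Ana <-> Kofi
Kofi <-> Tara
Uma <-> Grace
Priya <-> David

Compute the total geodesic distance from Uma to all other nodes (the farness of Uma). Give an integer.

Distances from Uma: Ana:2, Bob:2, David:1, Grace:1, Iris:3, Kofi:3, Priya:2, Tara:4, Yara:4, Yusuf:5.
Sum = 2 + 2 + 1 + 1 + 3 + 3 + 2 + 4 + 4 + 5 = 27.

27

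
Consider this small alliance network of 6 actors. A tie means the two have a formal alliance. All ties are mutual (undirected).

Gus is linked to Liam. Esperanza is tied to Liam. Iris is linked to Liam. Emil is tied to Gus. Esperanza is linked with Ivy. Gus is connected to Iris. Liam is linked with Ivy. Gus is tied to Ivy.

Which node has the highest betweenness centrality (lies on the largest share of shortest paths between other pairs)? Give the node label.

Unnormalized betweenness of each node: Emil:0, Esperanza:0, Gus:9/2, Iris:0, Ivy:1, Liam:5/2.
Gus has the largest value, 9/2, making it the main broker — the node through which the most shortest paths run.

Gus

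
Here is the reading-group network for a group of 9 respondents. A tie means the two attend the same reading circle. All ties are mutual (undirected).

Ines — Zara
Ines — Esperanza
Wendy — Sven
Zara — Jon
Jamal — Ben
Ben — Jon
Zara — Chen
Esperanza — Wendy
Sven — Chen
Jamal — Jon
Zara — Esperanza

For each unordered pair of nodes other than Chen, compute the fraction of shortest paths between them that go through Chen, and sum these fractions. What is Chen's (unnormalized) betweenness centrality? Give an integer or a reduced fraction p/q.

9/2

Pairs whose geodesics pass through Chen — Zara–Sven: 1; Ines–Sven: 1/2; Sven–Jamal: 1; Sven–Ben: 1; Sven–Jon: 1.
All other pairs contribute 0.
Summing the contributions gives betweenness(Chen) = 9/2.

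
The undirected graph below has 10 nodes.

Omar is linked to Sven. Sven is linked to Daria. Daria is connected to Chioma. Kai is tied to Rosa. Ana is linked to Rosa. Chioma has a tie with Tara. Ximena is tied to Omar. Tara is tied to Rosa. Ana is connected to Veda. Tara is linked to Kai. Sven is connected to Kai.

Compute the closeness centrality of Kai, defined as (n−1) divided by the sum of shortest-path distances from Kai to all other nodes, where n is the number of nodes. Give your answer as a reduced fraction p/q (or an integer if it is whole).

Distances from Kai: Ana:2, Chioma:2, Daria:2, Omar:2, Rosa:1, Sven:1, Tara:1, Veda:3, Ximena:3. Sum = 17.
n = 10, so closeness = 9/17.

9/17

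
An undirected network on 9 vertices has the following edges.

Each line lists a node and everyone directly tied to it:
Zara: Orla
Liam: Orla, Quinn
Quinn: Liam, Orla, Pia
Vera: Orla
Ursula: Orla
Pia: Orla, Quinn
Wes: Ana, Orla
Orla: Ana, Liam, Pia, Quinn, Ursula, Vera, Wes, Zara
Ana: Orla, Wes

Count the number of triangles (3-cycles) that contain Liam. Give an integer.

1

Liam's neighbors: Orla and Quinn.
Neighbor pairs that are themselves tied: Liam–Orla–Quinn. Each forms one triangle with Liam, for 1 in total.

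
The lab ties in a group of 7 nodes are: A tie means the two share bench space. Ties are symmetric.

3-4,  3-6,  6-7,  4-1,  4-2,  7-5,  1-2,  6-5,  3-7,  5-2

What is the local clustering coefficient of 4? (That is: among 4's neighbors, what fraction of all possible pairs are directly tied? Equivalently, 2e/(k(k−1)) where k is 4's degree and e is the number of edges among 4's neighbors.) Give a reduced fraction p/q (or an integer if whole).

1/3

4's neighbors: 1, 2, and 3 (k = 3).
Possible neighbor pairs: C(3,2) = 3. Edges among them: 1–2 → e = 1.
Clustering(4) = 1/3.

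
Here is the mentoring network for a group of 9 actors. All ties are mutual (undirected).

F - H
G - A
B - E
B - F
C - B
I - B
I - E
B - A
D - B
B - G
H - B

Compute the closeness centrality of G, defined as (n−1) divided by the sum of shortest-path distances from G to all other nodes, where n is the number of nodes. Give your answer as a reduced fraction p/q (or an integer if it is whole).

4/7

Distances from G: A:1, B:1, C:2, D:2, E:2, F:2, H:2, I:2. Sum = 14.
n = 9, so closeness = 8/14 = 4/7.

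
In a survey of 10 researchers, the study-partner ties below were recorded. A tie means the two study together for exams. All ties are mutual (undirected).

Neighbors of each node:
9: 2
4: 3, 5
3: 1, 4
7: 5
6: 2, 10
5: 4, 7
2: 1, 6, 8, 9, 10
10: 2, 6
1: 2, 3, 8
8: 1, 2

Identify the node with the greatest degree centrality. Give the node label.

2

Degrees — 1:3, 2:5, 3:2, 4:2, 5:2, 6:2, 7:1, 8:2, 9:1, 10:2.
The maximum is 5, attained only by 2.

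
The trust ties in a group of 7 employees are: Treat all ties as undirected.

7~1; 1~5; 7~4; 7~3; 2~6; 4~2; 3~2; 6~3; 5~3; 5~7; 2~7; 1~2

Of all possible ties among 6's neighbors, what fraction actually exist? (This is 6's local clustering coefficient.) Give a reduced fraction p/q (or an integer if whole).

1

6's neighbors: 2 and 3 (k = 2).
Possible neighbor pairs: C(2,2) = 1. Edges among them: 2–3 → e = 1.
Clustering(6) = 1/1.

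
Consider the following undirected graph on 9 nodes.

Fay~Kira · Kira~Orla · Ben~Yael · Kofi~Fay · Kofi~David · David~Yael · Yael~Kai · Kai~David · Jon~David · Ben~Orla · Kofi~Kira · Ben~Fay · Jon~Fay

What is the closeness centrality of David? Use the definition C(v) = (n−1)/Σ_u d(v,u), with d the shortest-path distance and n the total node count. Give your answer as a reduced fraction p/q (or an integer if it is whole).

8/13

Distances from David: Ben:2, Fay:2, Jon:1, Kai:1, Kira:2, Kofi:1, Orla:3, Yael:1. Sum = 13.
n = 9, so closeness = 8/13.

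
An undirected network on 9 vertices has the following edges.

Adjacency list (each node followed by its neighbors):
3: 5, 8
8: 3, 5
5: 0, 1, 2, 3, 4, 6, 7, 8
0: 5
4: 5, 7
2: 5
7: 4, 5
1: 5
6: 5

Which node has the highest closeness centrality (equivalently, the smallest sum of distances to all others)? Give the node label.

5

Farness (sum of distances to all others) for each node — 0:15, 1:15, 2:15, 3:14, 4:14, 5:8, 6:15, 7:14, 8:14.
The smallest farness is 8, for 5, so 5 has the highest closeness.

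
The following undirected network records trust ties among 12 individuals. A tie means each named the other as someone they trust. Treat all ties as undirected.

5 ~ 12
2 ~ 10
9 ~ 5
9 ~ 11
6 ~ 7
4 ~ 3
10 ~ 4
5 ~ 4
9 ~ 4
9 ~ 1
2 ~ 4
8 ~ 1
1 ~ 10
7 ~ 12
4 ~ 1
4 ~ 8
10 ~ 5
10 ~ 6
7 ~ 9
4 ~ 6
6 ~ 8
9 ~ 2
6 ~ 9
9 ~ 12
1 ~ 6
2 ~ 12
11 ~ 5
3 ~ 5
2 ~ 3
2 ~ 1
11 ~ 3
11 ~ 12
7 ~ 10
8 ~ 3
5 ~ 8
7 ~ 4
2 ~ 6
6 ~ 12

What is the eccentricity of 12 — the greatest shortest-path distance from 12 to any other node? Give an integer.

Distances from 12: 1:2, 2:1, 3:2, 4:2, 5:1, 6:1, 7:1, 8:2, 9:1, 10:2, 11:1.
The largest is 2 (to 1, 10, 4, 3, and 8), so the eccentricity of 12 is 2.

2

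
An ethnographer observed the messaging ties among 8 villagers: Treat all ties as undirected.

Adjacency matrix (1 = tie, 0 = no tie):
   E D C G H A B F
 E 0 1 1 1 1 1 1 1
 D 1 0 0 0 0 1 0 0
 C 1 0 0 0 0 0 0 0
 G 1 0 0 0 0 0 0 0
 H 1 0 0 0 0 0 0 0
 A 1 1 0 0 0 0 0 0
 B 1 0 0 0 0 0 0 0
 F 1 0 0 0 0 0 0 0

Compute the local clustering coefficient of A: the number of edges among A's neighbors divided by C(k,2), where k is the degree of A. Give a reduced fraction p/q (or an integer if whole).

A's neighbors: D and E (k = 2).
Possible neighbor pairs: C(2,2) = 1. Edges among them: D–E → e = 1.
Clustering(A) = 1/1.

1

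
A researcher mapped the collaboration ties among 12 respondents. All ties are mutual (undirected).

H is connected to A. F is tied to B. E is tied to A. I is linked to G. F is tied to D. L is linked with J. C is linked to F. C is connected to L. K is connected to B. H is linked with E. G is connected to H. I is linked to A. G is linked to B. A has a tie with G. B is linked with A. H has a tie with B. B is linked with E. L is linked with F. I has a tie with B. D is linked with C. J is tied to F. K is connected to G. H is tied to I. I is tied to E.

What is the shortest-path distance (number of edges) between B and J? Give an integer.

One shortest route is B – F – J, which uses 2 edges, and B and J are not directly tied, so nothing shorter exists. So d(B,J) = 2.

2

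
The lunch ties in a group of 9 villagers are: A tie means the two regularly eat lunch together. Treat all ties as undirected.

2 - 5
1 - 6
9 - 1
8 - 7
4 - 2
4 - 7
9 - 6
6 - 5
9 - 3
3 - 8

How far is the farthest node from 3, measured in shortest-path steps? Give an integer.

4

Distances from 3: 1:2, 2:4, 4:3, 5:3, 6:2, 7:2, 8:1, 9:1.
The largest is 4 (to 2), so the eccentricity of 3 is 4.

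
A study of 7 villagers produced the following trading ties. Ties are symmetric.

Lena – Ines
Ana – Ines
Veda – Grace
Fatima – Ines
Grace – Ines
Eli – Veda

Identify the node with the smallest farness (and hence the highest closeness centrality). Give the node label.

Farness (sum of distances to all others) for each node — Ana:14, Eli:18, Fatima:14, Grace:10, Ines:9, Lena:14, Veda:13.
The smallest farness is 9, for Ines, so Ines has the highest closeness.

Ines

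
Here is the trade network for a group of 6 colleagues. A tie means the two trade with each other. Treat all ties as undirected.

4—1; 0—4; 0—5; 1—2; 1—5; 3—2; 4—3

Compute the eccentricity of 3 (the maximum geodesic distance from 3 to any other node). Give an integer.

Distances from 3: 0:2, 1:2, 2:1, 4:1, 5:3.
The largest is 3 (to 5), so the eccentricity of 3 is 3.

3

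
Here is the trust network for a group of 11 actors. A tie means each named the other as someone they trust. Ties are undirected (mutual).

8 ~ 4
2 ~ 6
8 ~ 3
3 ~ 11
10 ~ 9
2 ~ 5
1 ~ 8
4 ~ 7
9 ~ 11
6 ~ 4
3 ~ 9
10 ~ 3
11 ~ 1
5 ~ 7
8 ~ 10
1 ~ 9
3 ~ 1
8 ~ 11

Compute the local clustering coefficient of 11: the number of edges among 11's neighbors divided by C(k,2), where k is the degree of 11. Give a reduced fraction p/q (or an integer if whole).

5/6

11's neighbors: 1, 3, 8, and 9 (k = 4).
Possible neighbor pairs: C(4,2) = 6. Edges among them: 1–3, 1–8, 1–9, 3–8, 3–9 → e = 5.
Clustering(11) = 5/6.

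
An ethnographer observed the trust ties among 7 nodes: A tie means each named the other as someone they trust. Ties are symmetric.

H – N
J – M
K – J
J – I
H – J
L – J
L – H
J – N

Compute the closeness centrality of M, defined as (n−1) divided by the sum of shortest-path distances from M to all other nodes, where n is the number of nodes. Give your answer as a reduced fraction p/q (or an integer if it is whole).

6/11

Distances from M: H:2, I:2, J:1, K:2, L:2, N:2. Sum = 11.
n = 7, so closeness = 6/11.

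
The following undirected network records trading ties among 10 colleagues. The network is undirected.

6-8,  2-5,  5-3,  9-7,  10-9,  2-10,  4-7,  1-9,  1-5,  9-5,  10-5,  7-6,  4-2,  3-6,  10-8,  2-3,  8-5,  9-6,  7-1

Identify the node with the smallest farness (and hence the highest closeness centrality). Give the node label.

Farness (sum of distances to all others) for each node — 1:15, 2:14, 3:15, 4:17, 5:12, 6:14, 7:14, 8:16, 9:13, 10:14.
The smallest farness is 12, for 5, so 5 has the highest closeness.

5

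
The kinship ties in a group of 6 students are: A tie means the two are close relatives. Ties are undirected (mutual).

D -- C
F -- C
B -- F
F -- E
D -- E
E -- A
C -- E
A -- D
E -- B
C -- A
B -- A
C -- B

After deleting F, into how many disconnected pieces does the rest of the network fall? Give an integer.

F's neighbors (B, C, and E) remain reachable from one another through other ties, so the rest of the network stays in one piece.

1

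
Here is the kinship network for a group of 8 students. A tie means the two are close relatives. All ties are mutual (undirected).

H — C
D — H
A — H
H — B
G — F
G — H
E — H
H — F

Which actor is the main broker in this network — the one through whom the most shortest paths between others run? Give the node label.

Unnormalized betweenness of each node: A:0, B:0, C:0, D:0, E:0, F:0, G:0, H:20.
H has the largest value, 20, making it the main broker — the node through which the most shortest paths run.

H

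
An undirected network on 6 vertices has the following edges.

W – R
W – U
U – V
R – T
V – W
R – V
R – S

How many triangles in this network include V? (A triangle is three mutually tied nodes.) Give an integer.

2

V's neighbors: R, U, and W.
Neighbor pairs that are themselves tied: V–R–W; V–U–W. Each forms one triangle with V, for 2 in total.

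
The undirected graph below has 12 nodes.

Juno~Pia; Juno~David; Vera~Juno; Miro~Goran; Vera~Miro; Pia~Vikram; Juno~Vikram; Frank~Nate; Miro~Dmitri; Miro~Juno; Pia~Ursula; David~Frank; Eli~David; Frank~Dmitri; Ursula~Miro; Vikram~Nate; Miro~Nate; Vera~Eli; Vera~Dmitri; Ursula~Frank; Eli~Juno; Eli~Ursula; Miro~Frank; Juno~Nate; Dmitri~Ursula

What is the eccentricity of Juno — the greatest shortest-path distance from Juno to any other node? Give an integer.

2

Distances from Juno: David:1, Dmitri:2, Eli:1, Frank:2, Goran:2, Miro:1, Nate:1, Pia:1, Ursula:2, Vera:1, Vikram:1.
The largest is 2 (to Ursula, Dmitri, Frank, and Goran), so the eccentricity of Juno is 2.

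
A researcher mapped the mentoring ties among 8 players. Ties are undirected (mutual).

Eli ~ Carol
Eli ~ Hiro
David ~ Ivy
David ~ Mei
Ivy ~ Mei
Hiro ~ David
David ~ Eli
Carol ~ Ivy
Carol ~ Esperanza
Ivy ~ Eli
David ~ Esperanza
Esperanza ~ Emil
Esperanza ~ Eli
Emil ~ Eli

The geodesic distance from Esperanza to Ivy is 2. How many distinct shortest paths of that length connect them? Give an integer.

The shortest distance is 2. The length-2 paths are: Esperanza–Eli–Ivy; Esperanza–Carol–Ivy; Esperanza–David–Ivy.
That gives 3 distinct shortest paths.

3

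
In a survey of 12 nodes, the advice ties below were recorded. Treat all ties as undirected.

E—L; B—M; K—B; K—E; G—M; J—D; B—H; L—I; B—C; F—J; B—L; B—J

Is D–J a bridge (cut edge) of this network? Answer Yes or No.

Without the D–J edge there is no alternate route between D and J, so the network disconnects. It is a bridge.

Yes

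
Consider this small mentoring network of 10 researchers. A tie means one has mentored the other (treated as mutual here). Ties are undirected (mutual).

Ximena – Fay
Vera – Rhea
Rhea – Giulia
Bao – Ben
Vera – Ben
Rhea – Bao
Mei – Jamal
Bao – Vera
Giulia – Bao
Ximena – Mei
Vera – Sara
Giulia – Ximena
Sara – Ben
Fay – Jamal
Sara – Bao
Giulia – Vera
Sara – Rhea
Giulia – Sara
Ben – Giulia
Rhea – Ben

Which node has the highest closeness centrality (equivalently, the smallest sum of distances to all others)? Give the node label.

Giulia

Farness (sum of distances to all others) for each node — Bao:17, Ben:17, Fay:21, Giulia:13, Jamal:27, Mei:21, Rhea:17, Sara:17, Vera:17, Ximena:15.
The smallest farness is 13, for Giulia, so Giulia has the highest closeness.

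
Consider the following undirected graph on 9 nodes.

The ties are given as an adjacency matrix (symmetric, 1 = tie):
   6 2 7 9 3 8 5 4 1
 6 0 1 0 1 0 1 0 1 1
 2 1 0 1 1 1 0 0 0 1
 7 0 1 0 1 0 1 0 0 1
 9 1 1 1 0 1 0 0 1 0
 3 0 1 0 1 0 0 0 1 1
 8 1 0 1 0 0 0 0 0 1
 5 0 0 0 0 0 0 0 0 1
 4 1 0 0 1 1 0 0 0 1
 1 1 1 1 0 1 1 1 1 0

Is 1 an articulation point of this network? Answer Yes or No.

Removing 1 leaves {2, 3, 4, 6, 7, 8, and 9} with no path to {5}, so the network splits into 2 components. 1 is a cut vertex.

Yes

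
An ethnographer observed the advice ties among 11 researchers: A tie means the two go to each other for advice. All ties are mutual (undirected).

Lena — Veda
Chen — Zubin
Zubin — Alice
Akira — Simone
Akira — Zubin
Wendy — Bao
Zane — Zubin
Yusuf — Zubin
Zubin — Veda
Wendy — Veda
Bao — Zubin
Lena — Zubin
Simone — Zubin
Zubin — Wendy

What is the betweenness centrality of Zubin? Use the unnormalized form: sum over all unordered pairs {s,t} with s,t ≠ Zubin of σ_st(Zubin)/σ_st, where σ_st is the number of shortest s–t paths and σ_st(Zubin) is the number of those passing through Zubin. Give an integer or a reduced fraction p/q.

40

Pairs whose geodesics pass through Zubin — Bao–Alice: 1; Bao–Chen: 1; Bao–Akira: 1; Bao–Zane: 1; Bao–Lena: 1; Bao–Simone: 1; Bao–Veda: 1/2; Bao–Yusuf: 1; Wendy–Alice: 1; Wendy–Chen: 1; Wendy–Akira: 1; Wendy–Zane: 1; Wendy–Lena: 1/2; Wendy–Simone: 1 … (+27 more pairs).
All other pairs contribute 0.
Summing the contributions gives betweenness(Zubin) = 40.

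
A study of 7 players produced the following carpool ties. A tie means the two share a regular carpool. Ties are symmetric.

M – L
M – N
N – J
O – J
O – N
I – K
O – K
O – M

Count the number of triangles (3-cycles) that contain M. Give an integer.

M's neighbors: L, N, and O.
Neighbor pairs that are themselves tied: M–N–O. Each forms one triangle with M, for 1 in total.

1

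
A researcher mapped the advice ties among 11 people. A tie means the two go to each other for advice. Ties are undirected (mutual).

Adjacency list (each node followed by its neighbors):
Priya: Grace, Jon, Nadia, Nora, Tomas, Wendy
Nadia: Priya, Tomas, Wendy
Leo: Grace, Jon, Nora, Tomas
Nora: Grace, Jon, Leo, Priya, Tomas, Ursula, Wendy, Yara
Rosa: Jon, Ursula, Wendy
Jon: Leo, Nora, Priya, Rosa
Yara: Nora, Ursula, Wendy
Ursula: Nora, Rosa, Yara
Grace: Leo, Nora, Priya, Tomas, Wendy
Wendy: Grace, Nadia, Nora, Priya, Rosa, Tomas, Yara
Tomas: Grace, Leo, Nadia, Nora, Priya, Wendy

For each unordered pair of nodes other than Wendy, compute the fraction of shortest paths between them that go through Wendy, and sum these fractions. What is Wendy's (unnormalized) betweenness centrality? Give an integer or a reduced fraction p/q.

Pairs whose geodesics pass through Wendy — Nadia–Grace: 1/3; Nadia–Ursula: 3/5; Nadia–Nora: 1/3; Nadia–Rosa: 1; Nadia–Yara: 1; Grace–Rosa: 1; Grace–Yara: 1/2; Nora–Rosa: 1/3; Rosa–Yara: 1/2; Rosa–Tomas: 1; Rosa–Priya: 1/2; Yara–Tomas: 1/2; Yara–Priya: 1/2.
All other pairs contribute 0.
Summing the contributions gives betweenness(Wendy) = 81/10.

81/10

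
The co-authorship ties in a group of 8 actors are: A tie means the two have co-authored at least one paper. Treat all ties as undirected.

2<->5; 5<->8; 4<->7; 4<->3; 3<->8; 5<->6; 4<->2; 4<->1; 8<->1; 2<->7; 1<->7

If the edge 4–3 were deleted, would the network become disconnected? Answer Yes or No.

Even without that edge, 4 still reaches 3 via 4 – 1 – 8 – 3, so the network stays connected. Not a bridge.

No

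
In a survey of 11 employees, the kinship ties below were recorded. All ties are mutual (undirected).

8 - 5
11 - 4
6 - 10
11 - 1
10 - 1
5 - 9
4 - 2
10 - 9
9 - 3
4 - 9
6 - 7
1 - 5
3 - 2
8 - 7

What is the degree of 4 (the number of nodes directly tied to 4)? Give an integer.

3

4 is directly tied to 2, 9, and 11. That is 3 neighbors, so the degree of 4 is 3.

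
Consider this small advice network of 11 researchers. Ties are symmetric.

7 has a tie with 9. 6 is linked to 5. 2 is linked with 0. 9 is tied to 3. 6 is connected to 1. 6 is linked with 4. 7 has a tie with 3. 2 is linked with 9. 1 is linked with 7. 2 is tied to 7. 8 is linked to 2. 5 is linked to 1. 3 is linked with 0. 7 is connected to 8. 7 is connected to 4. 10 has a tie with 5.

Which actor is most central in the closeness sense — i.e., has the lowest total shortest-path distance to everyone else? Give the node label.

7

Farness (sum of distances to all others) for each node — 0:27, 1:18, 2:20, 3:21, 4:20, 5:23, 6:23, 7:15, 8:22, 9:21, 10:32.
The smallest farness is 15, for 7, so 7 has the highest closeness.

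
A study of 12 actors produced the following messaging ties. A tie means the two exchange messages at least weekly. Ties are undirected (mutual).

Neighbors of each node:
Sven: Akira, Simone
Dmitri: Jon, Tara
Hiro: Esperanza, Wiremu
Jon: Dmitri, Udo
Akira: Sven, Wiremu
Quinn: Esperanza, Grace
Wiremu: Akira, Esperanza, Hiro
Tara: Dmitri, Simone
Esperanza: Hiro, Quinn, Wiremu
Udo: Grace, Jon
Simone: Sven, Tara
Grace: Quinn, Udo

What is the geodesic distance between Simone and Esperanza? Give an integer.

One shortest route is Simone – Sven – Akira – Wiremu – Esperanza, which uses 4 edges, and at distance 3 from Simone we only reach {Jon, Wiremu}, which does not include Esperanza. So d(Simone,Esperanza) = 4.

4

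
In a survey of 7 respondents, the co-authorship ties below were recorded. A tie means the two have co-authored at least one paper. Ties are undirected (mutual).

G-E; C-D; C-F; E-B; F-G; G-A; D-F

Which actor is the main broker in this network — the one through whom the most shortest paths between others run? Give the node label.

G

Unnormalized betweenness of each node: A:0, B:0, C:0, D:0, E:5, F:8, G:11.
G has the largest value, 11, making it the main broker — the node through which the most shortest paths run.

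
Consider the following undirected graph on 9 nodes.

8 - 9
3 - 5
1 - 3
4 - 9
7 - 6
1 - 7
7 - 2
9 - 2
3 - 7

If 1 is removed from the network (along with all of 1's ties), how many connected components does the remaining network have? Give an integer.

1's neighbors (3 and 7) remain reachable from one another through other ties, so the rest of the network stays in one piece.

1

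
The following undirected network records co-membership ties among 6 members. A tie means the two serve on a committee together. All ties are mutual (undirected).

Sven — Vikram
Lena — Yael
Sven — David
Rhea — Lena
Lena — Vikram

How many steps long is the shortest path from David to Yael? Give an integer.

One shortest route is David – Sven – Vikram – Lena – Yael, which uses 4 edges, and at distance 3 from David we only reach {Lena}, which does not include Yael. So d(David,Yael) = 4.

4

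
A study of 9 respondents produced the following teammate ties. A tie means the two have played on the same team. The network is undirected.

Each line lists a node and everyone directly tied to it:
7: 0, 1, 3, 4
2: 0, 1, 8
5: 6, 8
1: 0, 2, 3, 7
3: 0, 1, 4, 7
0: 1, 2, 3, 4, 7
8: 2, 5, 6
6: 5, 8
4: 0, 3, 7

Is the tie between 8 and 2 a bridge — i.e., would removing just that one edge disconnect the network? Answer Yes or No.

Yes

Without the 8–2 edge there is no alternate route between 8 and 2, so the network disconnects. It is a bridge.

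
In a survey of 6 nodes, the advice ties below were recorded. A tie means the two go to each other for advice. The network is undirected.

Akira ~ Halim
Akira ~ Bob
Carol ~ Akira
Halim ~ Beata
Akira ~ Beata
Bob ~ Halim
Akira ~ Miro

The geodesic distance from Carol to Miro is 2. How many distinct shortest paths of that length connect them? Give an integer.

1

The shortest distance is 2, and the only length-2 path is Carol–Akira–Miro. So there is exactly 1 shortest path.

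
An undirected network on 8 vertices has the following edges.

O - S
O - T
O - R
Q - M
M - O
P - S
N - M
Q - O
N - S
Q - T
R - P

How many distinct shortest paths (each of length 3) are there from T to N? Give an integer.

3

The shortest distance is 3. The length-3 paths are: T–O–M–N; T–Q–M–N; T–O–S–N.
That gives 3 distinct shortest paths.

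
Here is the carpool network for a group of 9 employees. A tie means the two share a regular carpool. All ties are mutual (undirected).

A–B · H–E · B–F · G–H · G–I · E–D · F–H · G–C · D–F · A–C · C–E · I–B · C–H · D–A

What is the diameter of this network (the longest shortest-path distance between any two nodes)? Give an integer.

Eccentricity of each node (its greatest distance to any other): A:2, B:3, C:2, D:3, E:3, F:2, G:3, H:2, I:3.
The maximum eccentricity is 3, realized for instance by the pair B–E via B – A – C – E. So the diameter is 3.

3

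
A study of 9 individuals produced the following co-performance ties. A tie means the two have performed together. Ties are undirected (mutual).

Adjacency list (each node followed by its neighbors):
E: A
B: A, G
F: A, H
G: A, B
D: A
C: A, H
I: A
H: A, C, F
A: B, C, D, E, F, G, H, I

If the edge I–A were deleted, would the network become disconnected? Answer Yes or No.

Without the I–A edge there is no alternate route between I and A, so the network disconnects. It is a bridge.

Yes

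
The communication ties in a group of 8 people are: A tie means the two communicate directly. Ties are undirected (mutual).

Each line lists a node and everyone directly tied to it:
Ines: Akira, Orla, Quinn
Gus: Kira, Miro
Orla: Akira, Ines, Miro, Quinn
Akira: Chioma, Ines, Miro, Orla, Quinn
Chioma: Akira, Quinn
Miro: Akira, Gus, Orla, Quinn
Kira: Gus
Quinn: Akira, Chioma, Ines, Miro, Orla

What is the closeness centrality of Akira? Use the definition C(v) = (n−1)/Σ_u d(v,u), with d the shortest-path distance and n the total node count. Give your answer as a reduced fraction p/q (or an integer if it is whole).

7/10

Distances from Akira: Chioma:1, Gus:2, Ines:1, Kira:3, Miro:1, Orla:1, Quinn:1. Sum = 10.
n = 8, so closeness = 7/10.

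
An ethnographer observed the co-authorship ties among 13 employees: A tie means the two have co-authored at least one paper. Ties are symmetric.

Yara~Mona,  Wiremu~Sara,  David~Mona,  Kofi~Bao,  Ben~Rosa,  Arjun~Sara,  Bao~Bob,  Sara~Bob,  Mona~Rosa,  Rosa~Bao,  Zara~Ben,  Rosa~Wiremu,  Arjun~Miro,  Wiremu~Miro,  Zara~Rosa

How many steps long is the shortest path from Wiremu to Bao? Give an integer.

2

One shortest route is Wiremu – Rosa – Bao, which uses 2 edges, and Wiremu and Bao are not directly tied, so nothing shorter exists. So d(Wiremu,Bao) = 2.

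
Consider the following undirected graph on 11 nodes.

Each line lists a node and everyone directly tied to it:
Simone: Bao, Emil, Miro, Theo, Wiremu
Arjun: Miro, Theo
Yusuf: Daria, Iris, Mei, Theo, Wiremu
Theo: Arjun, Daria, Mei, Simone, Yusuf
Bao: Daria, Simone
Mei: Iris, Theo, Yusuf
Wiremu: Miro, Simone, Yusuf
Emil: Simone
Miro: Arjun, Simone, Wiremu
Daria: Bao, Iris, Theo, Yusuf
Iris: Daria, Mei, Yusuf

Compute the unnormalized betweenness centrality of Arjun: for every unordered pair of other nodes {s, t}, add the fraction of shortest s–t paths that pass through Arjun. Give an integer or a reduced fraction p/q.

Pairs whose geodesics pass through Arjun — Mei–Miro: 1/3; Miro–Theo: 1/2; Miro–Daria: 1/4.
All other pairs contribute 0.
Summing the contributions gives betweenness(Arjun) = 13/12.

13/12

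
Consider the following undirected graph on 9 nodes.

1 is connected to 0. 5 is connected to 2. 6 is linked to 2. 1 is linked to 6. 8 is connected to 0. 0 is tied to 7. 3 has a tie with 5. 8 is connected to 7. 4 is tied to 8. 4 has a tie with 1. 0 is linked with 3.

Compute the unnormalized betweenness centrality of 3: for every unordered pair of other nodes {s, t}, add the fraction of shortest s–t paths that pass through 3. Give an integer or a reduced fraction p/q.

11/2

Pairs whose geodesics pass through 3 — 7–5: 1; 7–2: 1/2; 0–5: 1; 0–2: 1/2; 5–1: 1/2; 5–4: 2/3; 5–8: 1; 2–8: 1/3.
All other pairs contribute 0.
Summing the contributions gives betweenness(3) = 11/2.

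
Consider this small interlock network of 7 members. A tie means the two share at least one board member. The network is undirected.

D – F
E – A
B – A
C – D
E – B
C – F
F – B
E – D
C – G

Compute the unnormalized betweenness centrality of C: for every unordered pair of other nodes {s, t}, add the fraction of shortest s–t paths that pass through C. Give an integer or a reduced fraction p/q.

Pairs whose geodesics pass through C — D–G: 1; G–F: 1; G–E: 1; G–A: 2/2; G–B: 1.
All other pairs contribute 0.
Summing the contributions gives betweenness(C) = 5.

5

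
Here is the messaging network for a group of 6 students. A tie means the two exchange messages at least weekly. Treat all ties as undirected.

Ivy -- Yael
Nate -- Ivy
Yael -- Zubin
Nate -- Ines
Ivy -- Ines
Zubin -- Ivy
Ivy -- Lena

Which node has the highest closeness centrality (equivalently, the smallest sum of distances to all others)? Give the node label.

Farness (sum of distances to all others) for each node — Ines:8, Ivy:5, Lena:9, Nate:8, Yael:8, Zubin:8.
The smallest farness is 5, for Ivy, so Ivy has the highest closeness.

Ivy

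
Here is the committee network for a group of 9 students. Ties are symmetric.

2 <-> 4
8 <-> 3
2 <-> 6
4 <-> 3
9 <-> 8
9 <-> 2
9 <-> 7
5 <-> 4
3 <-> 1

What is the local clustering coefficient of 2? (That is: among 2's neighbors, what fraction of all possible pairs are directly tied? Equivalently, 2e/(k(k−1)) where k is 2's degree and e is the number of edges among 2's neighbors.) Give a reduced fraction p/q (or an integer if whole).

2's neighbors: 4, 6, and 9 (k = 3).
Possible neighbor pairs: C(3,2) = 3. Edges among them: none → e = 0.
Clustering(2) = 0/3 = 0.

0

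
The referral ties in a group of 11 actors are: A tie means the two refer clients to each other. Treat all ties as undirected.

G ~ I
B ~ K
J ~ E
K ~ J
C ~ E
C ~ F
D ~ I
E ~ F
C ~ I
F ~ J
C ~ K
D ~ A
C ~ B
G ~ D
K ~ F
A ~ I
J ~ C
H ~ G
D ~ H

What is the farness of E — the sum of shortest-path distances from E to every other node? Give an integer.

22

Distances from E: A:3, B:2, C:1, D:3, F:1, G:3, H:4, I:2, J:1, K:2.
Sum = 3 + 2 + 1 + 3 + 1 + 3 + 4 + 2 + 1 + 2 = 22.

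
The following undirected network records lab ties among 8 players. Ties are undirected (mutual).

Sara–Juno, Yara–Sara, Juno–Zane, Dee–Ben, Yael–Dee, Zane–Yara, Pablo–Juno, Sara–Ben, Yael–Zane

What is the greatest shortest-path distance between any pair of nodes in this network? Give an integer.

Eccentricity of each node (its greatest distance to any other): Ben:3, Dee:4, Juno:3, Pablo:4, Sara:3, Yael:3, Yara:3, Zane:3.
The maximum eccentricity is 4, realized for instance by the pair Pablo–Dee via Pablo – Juno – Zane – Yael – Dee. So the diameter is 4.

4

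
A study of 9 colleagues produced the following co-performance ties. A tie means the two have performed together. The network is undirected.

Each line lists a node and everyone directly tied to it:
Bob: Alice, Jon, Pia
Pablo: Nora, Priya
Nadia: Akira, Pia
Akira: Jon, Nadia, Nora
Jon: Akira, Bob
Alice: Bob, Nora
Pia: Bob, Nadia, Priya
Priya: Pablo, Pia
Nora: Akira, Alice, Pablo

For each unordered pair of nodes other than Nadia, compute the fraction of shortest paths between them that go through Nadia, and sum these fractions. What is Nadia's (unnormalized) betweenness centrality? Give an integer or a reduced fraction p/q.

Pairs whose geodesics pass through Nadia — Nora–Pia: 1/3; Akira–Pia: 1; Akira–Priya: 1/2.
All other pairs contribute 0.
Summing the contributions gives betweenness(Nadia) = 11/6.

11/6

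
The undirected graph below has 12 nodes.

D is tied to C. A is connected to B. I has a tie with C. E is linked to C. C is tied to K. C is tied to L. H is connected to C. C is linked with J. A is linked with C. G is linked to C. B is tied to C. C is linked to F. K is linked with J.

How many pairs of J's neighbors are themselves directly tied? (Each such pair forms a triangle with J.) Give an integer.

J's neighbors: C and K.
Neighbor pairs that are themselves tied: J–C–K. Each forms one triangle with J, for 1 in total.

1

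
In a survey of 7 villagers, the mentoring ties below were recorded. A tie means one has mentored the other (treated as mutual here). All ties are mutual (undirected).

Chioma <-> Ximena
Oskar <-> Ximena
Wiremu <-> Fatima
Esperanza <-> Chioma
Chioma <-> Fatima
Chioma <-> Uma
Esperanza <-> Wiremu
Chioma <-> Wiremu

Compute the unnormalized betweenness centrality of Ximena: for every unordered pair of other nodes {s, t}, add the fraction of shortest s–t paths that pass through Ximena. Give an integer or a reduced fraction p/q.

5

Pairs whose geodesics pass through Ximena — Esperanza–Oskar: 1; Uma–Oskar: 1; Fatima–Oskar: 1; Wiremu–Oskar: 1; Chioma–Oskar: 1.
All other pairs contribute 0.
Summing the contributions gives betweenness(Ximena) = 5.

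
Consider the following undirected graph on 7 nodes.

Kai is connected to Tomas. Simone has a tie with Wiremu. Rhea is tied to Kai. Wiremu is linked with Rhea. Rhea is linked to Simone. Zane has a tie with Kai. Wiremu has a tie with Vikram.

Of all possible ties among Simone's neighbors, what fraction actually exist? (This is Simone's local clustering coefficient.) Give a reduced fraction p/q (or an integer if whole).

1

Simone's neighbors: Rhea and Wiremu (k = 2).
Possible neighbor pairs: C(2,2) = 1. Edges among them: Rhea–Wiremu → e = 1.
Clustering(Simone) = 1/1.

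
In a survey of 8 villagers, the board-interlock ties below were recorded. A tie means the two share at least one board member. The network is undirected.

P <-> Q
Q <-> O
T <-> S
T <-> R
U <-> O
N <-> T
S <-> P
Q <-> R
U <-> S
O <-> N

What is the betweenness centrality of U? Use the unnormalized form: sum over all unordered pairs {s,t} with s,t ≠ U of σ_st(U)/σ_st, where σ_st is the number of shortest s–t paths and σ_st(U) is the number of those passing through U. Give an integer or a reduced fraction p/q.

1

Pairs whose geodesics pass through U — O–S: 1.
All other pairs contribute 0.
Summing the contributions gives betweenness(U) = 1.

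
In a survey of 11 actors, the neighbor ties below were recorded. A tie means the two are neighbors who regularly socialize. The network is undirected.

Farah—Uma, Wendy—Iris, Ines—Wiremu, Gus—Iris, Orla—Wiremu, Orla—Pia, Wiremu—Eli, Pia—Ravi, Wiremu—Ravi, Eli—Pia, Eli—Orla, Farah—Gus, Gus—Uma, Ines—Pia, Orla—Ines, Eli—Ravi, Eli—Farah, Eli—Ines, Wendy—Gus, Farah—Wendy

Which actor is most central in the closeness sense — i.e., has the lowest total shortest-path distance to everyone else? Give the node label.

Farness (sum of distances to all others) for each node — Eli:15, Farah:16, Gus:21, Ines:21, Iris:29, Orla:21, Pia:21, Ravi:22, Uma:23, Wendy:22, Wiremu:21.
The smallest farness is 15, for Eli, so Eli has the highest closeness.

Eli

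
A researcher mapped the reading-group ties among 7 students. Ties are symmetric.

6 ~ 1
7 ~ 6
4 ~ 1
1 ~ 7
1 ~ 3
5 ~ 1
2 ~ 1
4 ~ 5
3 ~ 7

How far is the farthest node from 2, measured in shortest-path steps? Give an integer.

2

Distances from 2: 1:1, 3:2, 4:2, 5:2, 6:2, 7:2.
The largest is 2 (to 4, 5, 3, 7, and 6), so the eccentricity of 2 is 2.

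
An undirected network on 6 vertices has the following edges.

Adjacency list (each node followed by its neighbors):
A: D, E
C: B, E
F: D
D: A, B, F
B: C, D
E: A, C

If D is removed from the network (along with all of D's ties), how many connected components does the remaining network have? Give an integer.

Without D, the remaining ties split the others into: {A, B, C, E}; {F}.
That's 2 separate components.

2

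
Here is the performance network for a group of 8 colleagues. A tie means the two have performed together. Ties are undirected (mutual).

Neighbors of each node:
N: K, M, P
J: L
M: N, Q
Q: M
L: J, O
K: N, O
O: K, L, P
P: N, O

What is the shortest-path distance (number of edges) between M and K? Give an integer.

One shortest route is M – N – K, which uses 2 edges, and M and K are not directly tied, so nothing shorter exists. So d(M,K) = 2.

2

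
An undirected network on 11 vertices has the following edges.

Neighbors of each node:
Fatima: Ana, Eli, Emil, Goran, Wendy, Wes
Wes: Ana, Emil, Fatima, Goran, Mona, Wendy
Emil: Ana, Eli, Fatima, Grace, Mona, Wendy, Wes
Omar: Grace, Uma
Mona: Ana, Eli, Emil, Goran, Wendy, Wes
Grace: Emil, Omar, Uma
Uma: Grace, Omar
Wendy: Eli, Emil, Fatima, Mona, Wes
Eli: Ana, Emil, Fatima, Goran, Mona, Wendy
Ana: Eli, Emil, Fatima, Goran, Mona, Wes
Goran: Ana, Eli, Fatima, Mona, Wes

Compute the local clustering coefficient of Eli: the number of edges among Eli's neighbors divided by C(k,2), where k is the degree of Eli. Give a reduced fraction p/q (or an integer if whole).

Eli's neighbors: Ana, Emil, Fatima, Goran, Mona, and Wendy (k = 6).
Possible neighbor pairs: C(6,2) = 15. Edges among them: Ana–Emil, Ana–Fatima, Ana–Goran, Ana–Mona, Emil–Fatima, Emil–Mona, Emil–Wendy, Fatima–Goran, Fatima–Wendy, Goran–Mona, Mona–Wendy → e = 11.
Clustering(Eli) = 11/15.

11/15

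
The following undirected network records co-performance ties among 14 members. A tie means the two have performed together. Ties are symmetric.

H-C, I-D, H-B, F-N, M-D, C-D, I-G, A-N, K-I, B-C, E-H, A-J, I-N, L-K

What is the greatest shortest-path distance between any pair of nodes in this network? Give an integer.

Eccentricity of each node (its greatest distance to any other): A:6, B:6, C:5, D:4, E:7, F:6, G:5, H:6, I:4, J:7, K:5, L:6, M:5, N:5.
The maximum eccentricity is 7, realized for instance by the pair E–J via E – H – C – D – I – N – A – J. So the diameter is 7.

7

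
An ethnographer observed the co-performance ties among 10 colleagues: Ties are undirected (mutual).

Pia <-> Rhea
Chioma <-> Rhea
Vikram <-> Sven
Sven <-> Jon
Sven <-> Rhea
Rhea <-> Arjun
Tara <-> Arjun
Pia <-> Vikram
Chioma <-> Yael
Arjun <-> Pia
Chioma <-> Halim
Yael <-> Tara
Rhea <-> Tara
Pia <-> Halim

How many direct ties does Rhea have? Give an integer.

5

Rhea is directly tied to Arjun, Chioma, Pia, Sven, and Tara. That is 5 neighbors, so the degree of Rhea is 5.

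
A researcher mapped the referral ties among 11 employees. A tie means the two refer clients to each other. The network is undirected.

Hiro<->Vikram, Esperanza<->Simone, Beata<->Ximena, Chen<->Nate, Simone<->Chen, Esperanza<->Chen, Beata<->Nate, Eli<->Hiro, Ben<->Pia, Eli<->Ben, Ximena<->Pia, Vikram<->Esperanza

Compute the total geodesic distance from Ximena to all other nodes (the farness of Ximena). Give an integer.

Distances from Ximena: Beata:1, Ben:2, Chen:3, Eli:3, Esperanza:4, Hiro:4, Nate:2, Pia:1, Simone:4, Vikram:5.
Sum = 1 + 2 + 3 + 3 + 4 + 4 + 2 + 1 + 4 + 5 = 29.

29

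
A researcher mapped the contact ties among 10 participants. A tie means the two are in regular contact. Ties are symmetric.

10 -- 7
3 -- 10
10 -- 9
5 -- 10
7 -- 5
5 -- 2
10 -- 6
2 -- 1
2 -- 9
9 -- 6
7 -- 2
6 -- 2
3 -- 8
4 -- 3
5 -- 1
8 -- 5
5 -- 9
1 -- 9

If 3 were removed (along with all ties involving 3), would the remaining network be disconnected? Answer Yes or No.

Yes

Removing 3 leaves {1, 2, 5, 6, 7, 8, 9, and 10} with no path to {4}, so the network splits into 2 components. 3 is a cut vertex.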